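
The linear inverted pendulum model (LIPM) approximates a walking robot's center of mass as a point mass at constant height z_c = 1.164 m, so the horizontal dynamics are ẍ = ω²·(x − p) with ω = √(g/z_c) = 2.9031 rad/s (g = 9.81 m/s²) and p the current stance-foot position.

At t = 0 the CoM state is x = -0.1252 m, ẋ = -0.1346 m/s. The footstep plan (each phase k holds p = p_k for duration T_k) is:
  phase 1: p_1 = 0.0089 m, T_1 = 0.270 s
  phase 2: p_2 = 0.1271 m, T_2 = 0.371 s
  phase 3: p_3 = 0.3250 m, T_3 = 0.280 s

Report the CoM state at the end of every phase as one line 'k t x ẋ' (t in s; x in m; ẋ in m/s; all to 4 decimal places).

phase 1: p=0.0089, T=0.270, ωT=0.783837, cosh=1.323255, sinh=0.866604; start (x,ẋ)=(-0.125200, -0.134600) → end (x,ẋ)=(-0.208728, -0.515484)
phase 2: p=0.1271, T=0.371, ωT=1.077050, cosh=1.638302, sinh=1.297704; start (x,ẋ)=(-0.208728, -0.515484) → end (x,ẋ)=(-0.653512, -2.109704)
phase 3: p=0.3250, T=0.280, ωT=0.812868, cosh=1.348974, sinh=0.905390; start (x,ẋ)=(-0.653512, -2.109704) → end (x,ẋ)=(-1.652941, -5.417895)

1 0.2700 -0.2087 -0.5155
2 0.6410 -0.6535 -2.1097
3 0.9210 -1.6529 -5.4179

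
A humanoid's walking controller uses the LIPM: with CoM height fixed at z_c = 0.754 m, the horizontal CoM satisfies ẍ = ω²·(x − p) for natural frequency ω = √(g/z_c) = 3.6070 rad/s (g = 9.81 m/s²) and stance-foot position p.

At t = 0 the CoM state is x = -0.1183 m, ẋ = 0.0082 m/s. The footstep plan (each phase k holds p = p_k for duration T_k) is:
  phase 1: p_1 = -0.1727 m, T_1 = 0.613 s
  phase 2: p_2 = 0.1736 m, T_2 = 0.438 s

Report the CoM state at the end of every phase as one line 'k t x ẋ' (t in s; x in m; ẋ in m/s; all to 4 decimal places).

phase 1: p=-0.1727, T=0.613, ωT=2.211091, cosh=4.617624, sinh=4.508043; start (x,ẋ)=(-0.118300, 0.008200) → end (x,ẋ)=(0.088747, 0.922436)
phase 2: p=0.1736, T=0.438, ωT=1.579866, cosh=2.530154, sinh=2.324151; start (x,ẋ)=(0.088747, 0.922436) → end (x,ẋ)=(0.553276, 1.622566)

1 0.6130 0.0887 0.9224
2 1.0510 0.5533 1.6226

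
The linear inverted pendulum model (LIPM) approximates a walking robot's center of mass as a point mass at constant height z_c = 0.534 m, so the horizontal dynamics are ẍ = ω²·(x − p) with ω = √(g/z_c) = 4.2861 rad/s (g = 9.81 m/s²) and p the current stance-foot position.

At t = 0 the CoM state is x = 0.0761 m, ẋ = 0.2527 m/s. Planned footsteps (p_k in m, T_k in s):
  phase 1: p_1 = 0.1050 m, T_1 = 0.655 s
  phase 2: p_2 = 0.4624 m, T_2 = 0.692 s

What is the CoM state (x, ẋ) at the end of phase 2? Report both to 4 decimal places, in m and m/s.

x = 1.8175, ẋ = 5.8881

phase 1: p=0.1050, T=0.655, ωT=2.807396, cosh=8.313538, sinh=8.253176; start (x,ẋ)=(0.076100, 0.252700) → end (x,ẋ)=(0.351330, 1.078524)
phase 2: p=0.4624, T=0.692, ωT=2.965981, cosh=9.732626, sinh=9.681116; start (x,ẋ)=(0.351330, 1.078524) → end (x,ẋ)=(1.817483, 5.888098)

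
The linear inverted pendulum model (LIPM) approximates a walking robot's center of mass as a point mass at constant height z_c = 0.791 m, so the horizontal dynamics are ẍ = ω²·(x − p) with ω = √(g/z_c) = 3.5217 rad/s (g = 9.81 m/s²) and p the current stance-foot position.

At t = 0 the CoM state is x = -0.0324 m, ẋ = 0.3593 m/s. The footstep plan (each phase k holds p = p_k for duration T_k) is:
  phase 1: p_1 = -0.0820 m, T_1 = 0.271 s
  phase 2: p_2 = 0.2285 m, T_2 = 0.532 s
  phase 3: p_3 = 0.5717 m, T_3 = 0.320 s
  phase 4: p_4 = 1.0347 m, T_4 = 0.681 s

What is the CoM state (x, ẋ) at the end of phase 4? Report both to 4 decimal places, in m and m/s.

phase 1: p=-0.0820, T=0.271, ωT=0.954381, cosh=1.491056, sinh=1.106006; start (x,ẋ)=(-0.032400, 0.359300) → end (x,ẋ)=(0.104796, 0.728929)
phase 2: p=0.2285, T=0.532, ωT=1.873544, cosh=3.332456, sinh=3.178878; start (x,ẋ)=(0.104796, 0.728929) → end (x,ẋ)=(0.474234, 1.044254)
phase 3: p=0.5717, T=0.320, ωT=1.126944, cosh=1.705116, sinh=1.381094; start (x,ẋ)=(0.474234, 1.044254) → end (x,ẋ)=(0.815031, 1.306518)
phase 4: p=1.0347, T=0.681, ωT=2.398278, cosh=5.547541, sinh=5.456667; start (x,ẋ)=(0.815031, 1.306518) → end (x,ẋ)=(1.840448, 3.026634)

x = 1.8404, ẋ = 3.0266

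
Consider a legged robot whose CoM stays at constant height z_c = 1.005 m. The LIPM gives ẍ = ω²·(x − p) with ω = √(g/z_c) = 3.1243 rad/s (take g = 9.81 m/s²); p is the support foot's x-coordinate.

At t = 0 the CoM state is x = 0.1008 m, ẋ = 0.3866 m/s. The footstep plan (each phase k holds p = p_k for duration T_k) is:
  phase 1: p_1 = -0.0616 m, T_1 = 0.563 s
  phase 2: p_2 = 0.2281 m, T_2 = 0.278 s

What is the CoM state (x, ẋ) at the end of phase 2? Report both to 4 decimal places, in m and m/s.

x = 1.8035, ẋ = 5.2931

phase 1: p=-0.0616, T=0.563, ωT=1.758981, cosh=2.989369, sinh=2.817148; start (x,ẋ)=(0.100800, 0.386600) → end (x,ẋ)=(0.772467, 2.585072)
phase 2: p=0.2281, T=0.278, ωT=0.868555, cosh=1.401511, sinh=0.981954; start (x,ẋ)=(0.772467, 2.585072) → end (x,ẋ)=(1.803513, 5.293081)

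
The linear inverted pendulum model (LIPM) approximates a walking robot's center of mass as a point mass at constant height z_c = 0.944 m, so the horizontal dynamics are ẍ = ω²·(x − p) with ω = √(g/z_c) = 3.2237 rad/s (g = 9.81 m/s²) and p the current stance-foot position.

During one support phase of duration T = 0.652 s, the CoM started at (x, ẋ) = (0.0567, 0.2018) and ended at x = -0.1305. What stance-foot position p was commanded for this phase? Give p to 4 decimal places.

ωT = 3.2237·0.652 = 2.101852; cosh(ωT) = 4.151770, sinh(ωT) = 4.029541
x(T) = p + (x₀−p)·cosh(ωT) + (ẋ₀/ω)·sinh(ωT) ⇒ p·(1 − cosh) = x(T) − x₀·cosh − (ẋ₀/ω)·sinh
numerator   = -0.1305 − (0.0567)·4.151770 − (0.2018/3.2237)·4.029541 = -0.618150
denominator = 1 − 4.151770 = -3.151770
p = -0.618150 / -3.151770 = 0.1961

p = 0.1961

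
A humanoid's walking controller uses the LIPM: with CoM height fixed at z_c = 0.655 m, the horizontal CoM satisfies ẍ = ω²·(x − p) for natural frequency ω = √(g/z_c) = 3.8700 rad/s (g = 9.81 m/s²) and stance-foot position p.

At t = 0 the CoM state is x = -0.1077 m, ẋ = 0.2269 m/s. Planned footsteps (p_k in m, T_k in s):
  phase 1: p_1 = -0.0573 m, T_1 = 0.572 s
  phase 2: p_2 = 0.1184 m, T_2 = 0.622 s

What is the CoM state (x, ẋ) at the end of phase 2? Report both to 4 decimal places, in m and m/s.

phase 1: p=-0.0573, T=0.572, ωT=2.213640, cosh=4.629130, sinh=4.519828; start (x,ẋ)=(-0.107700, 0.226900) → end (x,ẋ)=(-0.025608, 0.168766)
phase 2: p=0.1184, T=0.622, ωT=2.407140, cosh=5.596118, sinh=5.506045; start (x,ẋ)=(-0.025608, 0.168766) → end (x,ẋ)=(-0.447376, -2.124153)

x = -0.4474, ẋ = -2.1242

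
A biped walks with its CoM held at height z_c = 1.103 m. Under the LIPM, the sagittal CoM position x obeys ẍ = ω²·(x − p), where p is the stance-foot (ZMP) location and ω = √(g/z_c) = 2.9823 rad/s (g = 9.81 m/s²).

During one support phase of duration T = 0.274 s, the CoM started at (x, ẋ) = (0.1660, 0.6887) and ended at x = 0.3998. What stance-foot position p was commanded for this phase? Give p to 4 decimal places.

ωT = 2.9823·0.274 = 0.817150; cosh(ωT) = 1.352864, sinh(ωT) = 0.911175
x(T) = p + (x₀−p)·cosh(ωT) + (ẋ₀/ω)·sinh(ωT) ⇒ p·(1 − cosh) = x(T) − x₀·cosh − (ẋ₀/ω)·sinh
numerator   = 0.3998 − (0.1660)·1.352864 − (0.6887/2.9823)·0.911175 = -0.035192
denominator = 1 − 1.352864 = -0.352864
p = -0.035192 / -0.352864 = 0.0997

p = 0.0997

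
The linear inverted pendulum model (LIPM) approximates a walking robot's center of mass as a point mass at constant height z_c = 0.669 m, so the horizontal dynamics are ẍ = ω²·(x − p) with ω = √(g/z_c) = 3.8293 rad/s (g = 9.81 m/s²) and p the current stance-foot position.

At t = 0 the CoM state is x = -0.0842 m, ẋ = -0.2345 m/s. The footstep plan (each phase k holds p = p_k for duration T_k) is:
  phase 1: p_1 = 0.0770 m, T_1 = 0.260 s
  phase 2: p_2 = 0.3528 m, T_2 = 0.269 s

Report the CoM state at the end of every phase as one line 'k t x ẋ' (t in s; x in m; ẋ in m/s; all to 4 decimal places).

1 0.2600 -0.2425 -1.0819
2 0.5290 -0.9325 -4.4944

phase 1: p=0.0770, T=0.260, ωT=0.995618, cosh=1.537946, sinh=1.168451; start (x,ẋ)=(-0.084200, -0.234500) → end (x,ẋ)=(-0.242471, -1.081913)
phase 2: p=0.3528, T=0.269, ωT=1.030082, cosh=1.579136, sinh=1.222158; start (x,ẋ)=(-0.242471, -1.081913) → end (x,ẋ)=(-0.932517, -4.494363)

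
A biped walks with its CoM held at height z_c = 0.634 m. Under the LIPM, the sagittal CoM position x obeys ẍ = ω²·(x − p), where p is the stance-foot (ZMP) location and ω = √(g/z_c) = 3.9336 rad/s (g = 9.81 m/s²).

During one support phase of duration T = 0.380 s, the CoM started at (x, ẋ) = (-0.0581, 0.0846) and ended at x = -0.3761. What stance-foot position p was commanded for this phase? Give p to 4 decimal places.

ωT = 3.9336·0.380 = 1.494768; cosh(ωT) = 2.341301, sinh(ωT) = 2.117001
x(T) = p + (x₀−p)·cosh(ωT) + (ẋ₀/ω)·sinh(ωT) ⇒ p·(1 − cosh) = x(T) − x₀·cosh − (ẋ₀/ω)·sinh
numerator   = -0.3761 − (-0.0581)·2.341301 − (0.0846/3.9336)·2.117001 = -0.285601
denominator = 1 − 2.341301 = -1.341301
p = -0.285601 / -1.341301 = 0.2129

p = 0.2129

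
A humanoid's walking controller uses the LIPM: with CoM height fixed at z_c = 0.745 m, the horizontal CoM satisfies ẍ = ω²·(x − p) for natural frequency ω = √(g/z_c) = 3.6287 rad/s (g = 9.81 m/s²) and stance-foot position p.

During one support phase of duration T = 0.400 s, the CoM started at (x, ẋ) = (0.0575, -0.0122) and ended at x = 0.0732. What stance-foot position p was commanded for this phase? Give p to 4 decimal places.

p = 0.0395

ωT = 3.6287·0.400 = 1.451480; cosh(ωT) = 2.251826, sinh(ωT) = 2.017603
x(T) = p + (x₀−p)·cosh(ωT) + (ẋ₀/ω)·sinh(ωT) ⇒ p·(1 − cosh) = x(T) − x₀·cosh − (ẋ₀/ω)·sinh
numerator   = 0.0732 − (0.0575)·2.251826 − (-0.0122/3.6287)·2.017603 = -0.049497
denominator = 1 − 2.251826 = -1.251826
p = -0.049497 / -1.251826 = 0.0395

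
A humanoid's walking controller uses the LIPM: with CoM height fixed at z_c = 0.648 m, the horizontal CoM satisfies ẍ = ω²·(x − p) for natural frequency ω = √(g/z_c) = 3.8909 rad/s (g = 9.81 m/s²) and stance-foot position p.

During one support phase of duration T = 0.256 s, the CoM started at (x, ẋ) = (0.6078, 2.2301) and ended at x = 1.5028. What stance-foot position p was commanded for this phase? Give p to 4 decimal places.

ωT = 3.8909·0.256 = 0.996070; cosh(ωT) = 1.538474, sinh(ωT) = 1.169147
x(T) = p + (x₀−p)·cosh(ωT) + (ẋ₀/ω)·sinh(ωT) ⇒ p·(1 − cosh) = x(T) − x₀·cosh − (ẋ₀/ω)·sinh
numerator   = 1.5028 − (0.6078)·1.538474 − (2.2301/3.8909)·1.169147 = -0.102390
denominator = 1 − 1.538474 = -0.538474
p = -0.102390 / -0.538474 = 0.1901

p = 0.1901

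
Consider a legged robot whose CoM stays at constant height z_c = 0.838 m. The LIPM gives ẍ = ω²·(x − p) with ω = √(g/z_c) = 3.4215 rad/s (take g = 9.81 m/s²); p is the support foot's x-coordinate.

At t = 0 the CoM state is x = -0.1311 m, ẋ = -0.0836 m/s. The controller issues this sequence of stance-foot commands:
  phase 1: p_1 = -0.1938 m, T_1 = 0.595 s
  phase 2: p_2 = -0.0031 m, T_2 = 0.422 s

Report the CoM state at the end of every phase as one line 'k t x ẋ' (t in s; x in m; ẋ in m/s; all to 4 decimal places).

phase 1: p=-0.1938, T=0.595, ωT=2.035792, cosh=3.894448, sinh=3.763871; start (x,ẋ)=(-0.131100, -0.083600) → end (x,ẋ)=(-0.041584, 0.481880)
phase 2: p=-0.0031, T=0.422, ωT=1.443873, cosh=2.236543, sinh=2.000531; start (x,ẋ)=(-0.041584, 0.481880) → end (x,ẋ)=(0.192582, 0.814333)

1 0.5950 -0.0416 0.4819
2 1.0170 0.1926 0.8143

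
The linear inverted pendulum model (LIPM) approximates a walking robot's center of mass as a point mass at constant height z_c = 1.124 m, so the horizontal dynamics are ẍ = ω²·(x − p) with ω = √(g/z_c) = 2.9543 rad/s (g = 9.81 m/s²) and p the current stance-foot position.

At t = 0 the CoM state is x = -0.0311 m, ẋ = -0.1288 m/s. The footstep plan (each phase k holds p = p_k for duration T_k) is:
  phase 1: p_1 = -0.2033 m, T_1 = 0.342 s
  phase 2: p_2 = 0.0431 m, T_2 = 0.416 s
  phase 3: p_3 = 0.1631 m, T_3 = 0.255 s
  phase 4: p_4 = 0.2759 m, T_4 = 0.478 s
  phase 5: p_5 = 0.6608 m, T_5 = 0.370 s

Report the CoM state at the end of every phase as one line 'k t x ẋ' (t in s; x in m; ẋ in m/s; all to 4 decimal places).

phase 1: p=-0.2033, T=0.342, ωT=1.010371, cosh=1.555351, sinh=1.191267; start (x,ẋ)=(-0.031100, -0.128800) → end (x,ẋ)=(0.012595, 0.405705)
phase 2: p=0.0431, T=0.416, ωT=1.228989, cosh=1.855180, sinh=1.562592; start (x,ẋ)=(0.012595, 0.405705) → end (x,ẋ)=(0.201094, 0.611834)
phase 3: p=0.1631, T=0.255, ωT=0.753347, cosh=1.297442, sinh=0.826654; start (x,ẋ)=(0.201094, 0.611834) → end (x,ẋ)=(0.383595, 0.886608)
phase 4: p=0.2759, T=0.478, ωT=1.412155, cosh=2.174205, sinh=1.930588; start (x,ẋ)=(0.383595, 0.886608) → end (x,ẋ)=(1.089435, 2.541910)
phase 5: p=0.6608, T=0.370, ωT=1.093091, cosh=1.659330, sinh=1.324151; start (x,ẋ)=(1.089435, 2.541910) → end (x,ẋ)=(2.511360, 5.894662)

1 0.3420 0.0126 0.4057
2 0.7580 0.2011 0.6118
3 1.0130 0.3836 0.8866
4 1.4910 1.0894 2.5419
5 1.8610 2.5114 5.8947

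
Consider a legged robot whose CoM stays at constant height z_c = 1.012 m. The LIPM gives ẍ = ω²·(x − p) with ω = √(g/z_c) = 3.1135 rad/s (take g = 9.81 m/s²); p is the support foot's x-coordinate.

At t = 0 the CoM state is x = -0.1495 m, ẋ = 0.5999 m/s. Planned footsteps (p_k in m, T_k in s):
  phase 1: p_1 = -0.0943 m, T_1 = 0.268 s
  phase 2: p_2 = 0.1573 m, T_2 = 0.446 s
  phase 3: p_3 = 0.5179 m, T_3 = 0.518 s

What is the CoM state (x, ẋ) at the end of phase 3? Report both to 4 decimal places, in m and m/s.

phase 1: p=-0.0943, T=0.268, ωT=0.834418, cosh=1.368800, sinh=0.934673; start (x,ẋ)=(-0.149500, 0.599900) → end (x,ẋ)=(0.010232, 0.660505)
phase 2: p=0.1573, T=0.446, ωT=1.388621, cosh=2.129368, sinh=1.879949; start (x,ẋ)=(0.010232, 0.660505) → end (x,ẋ)=(0.242956, 0.545639)
phase 3: p=0.5179, T=0.518, ωT=1.612793, cosh=2.608067, sinh=2.408737; start (x,ẋ)=(0.242956, 0.545639) → end (x,ẋ)=(0.222956, -0.638910)

x = 0.2230, ẋ = -0.6389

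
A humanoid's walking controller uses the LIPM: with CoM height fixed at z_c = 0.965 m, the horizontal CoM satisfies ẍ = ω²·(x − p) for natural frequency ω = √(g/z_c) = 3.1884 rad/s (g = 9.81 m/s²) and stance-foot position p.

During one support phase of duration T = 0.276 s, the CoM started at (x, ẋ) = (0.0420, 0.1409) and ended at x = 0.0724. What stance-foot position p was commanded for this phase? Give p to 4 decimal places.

ωT = 3.1884·0.276 = 0.879998; cosh(ωT) = 1.412840, sinh(ωT) = 0.998056
x(T) = p + (x₀−p)·cosh(ωT) + (ẋ₀/ω)·sinh(ωT) ⇒ p·(1 − cosh) = x(T) − x₀·cosh − (ẋ₀/ω)·sinh
numerator   = 0.0724 − (0.0420)·1.412840 − (0.1409/3.1884)·0.998056 = -0.031045
denominator = 1 − 1.412840 = -0.412840
p = -0.031045 / -0.412840 = 0.0752

p = 0.0752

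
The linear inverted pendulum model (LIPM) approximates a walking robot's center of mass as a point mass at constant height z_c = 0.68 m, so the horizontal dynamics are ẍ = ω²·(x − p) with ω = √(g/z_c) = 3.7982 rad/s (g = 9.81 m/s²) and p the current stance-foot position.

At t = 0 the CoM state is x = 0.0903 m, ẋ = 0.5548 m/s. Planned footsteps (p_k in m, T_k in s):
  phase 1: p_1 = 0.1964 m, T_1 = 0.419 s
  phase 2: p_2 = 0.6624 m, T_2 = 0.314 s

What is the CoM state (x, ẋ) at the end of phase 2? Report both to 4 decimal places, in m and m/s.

phase 1: p=0.1964, T=0.419, ωT=1.591446, cosh=2.557237, sinh=2.353606; start (x,ẋ)=(0.090300, 0.554800) → end (x,ẋ)=(0.268866, 0.470278)
phase 2: p=0.6624, T=0.314, ωT=1.192635, cosh=1.799587, sinh=1.496166; start (x,ẋ)=(0.268866, 0.470278) → end (x,ẋ)=(0.139451, -1.390042)

x = 0.1395, ẋ = -1.3900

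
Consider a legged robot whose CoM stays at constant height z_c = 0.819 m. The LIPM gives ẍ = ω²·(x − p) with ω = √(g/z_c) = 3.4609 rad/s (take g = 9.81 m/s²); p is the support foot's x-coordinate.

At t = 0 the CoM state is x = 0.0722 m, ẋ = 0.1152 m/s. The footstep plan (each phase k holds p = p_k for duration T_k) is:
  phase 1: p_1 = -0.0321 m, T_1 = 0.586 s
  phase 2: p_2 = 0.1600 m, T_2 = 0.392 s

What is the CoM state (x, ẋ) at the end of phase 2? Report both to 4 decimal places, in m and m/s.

x = 1.7936, ẋ = 5.8167

phase 1: p=-0.0321, T=0.586, ωT=2.028087, cosh=3.865562, sinh=3.733975; start (x,ẋ)=(0.072200, 0.115200) → end (x,ẋ)=(0.495368, 1.793173)
phase 2: p=0.1600, T=0.392, ωT=1.356673, cosh=2.070384, sinh=1.812868; start (x,ẋ)=(0.495368, 1.793173) → end (x,ẋ)=(1.793629, 5.816705)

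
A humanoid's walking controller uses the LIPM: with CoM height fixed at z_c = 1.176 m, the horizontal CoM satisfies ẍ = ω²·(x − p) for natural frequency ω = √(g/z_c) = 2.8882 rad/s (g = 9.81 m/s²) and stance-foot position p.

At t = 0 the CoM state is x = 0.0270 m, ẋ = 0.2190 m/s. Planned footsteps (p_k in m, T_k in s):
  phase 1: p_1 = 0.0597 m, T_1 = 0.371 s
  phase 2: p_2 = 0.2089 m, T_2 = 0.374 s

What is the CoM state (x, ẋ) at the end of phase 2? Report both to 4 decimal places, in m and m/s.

phase 1: p=0.0597, T=0.371, ωT=1.071522, cosh=1.631154, sinh=1.288667; start (x,ẋ)=(0.027000, 0.219000) → end (x,ẋ)=(0.104075, 0.235516)
phase 2: p=0.2089, T=0.374, ωT=1.080187, cosh=1.642381, sinh=1.302849; start (x,ẋ)=(0.104075, 0.235516) → end (x,ẋ)=(0.142978, -0.007637)

x = 0.1430, ẋ = -0.0076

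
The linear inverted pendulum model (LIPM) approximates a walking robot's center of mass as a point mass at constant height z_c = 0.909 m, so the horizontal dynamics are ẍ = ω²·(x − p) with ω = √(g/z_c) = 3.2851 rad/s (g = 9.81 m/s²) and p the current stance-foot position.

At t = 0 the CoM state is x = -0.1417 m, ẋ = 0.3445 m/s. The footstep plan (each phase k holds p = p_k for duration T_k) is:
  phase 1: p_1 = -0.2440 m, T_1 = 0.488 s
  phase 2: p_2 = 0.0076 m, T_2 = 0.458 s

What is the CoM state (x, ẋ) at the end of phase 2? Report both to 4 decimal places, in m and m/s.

x = 1.7303, ẋ = 5.8434

phase 1: p=-0.2440, T=0.488, ωT=1.603129, cosh=2.584910, sinh=2.383644; start (x,ẋ)=(-0.141700, 0.344500) → end (x,ẋ)=(0.270403, 1.691562)
phase 2: p=0.0076, T=0.458, ωT=1.504576, cosh=2.362177, sinh=2.140066; start (x,ẋ)=(0.270403, 1.691562) → end (x,ẋ)=(1.730349, 5.843362)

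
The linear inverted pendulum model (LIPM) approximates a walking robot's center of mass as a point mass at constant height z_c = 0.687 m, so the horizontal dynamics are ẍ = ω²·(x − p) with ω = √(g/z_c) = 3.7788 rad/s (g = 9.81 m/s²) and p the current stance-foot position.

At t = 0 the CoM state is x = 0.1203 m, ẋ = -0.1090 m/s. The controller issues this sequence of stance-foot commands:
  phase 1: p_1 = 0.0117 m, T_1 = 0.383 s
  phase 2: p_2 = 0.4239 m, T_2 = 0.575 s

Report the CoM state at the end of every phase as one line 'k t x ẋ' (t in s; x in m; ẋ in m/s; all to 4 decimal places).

1 0.3830 0.1974 0.5796
2 0.9580 0.0812 -1.1317

phase 1: p=0.0117, T=0.383, ωT=1.447280, cosh=2.243373, sinh=2.008164; start (x,ẋ)=(0.120300, -0.109000) → end (x,ẋ)=(0.197405, 0.579578)
phase 2: p=0.4239, T=0.575, ωT=2.172810, cosh=4.448393, sinh=4.334536; start (x,ẋ)=(0.197405, 0.579578) → end (x,ẋ)=(0.081174, -1.131657)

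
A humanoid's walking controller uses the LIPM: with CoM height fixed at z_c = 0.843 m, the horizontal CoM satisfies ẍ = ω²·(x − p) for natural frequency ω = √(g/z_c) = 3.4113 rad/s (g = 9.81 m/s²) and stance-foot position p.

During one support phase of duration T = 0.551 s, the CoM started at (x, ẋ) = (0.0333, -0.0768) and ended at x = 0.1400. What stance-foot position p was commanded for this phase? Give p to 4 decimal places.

ωT = 3.4113·0.551 = 1.879626; cosh(ωT) = 3.351852, sinh(ωT) = 3.199205
x(T) = p + (x₀−p)·cosh(ωT) + (ẋ₀/ω)·sinh(ωT) ⇒ p·(1 − cosh) = x(T) − x₀·cosh − (ẋ₀/ω)·sinh
numerator   = 0.1400 − (0.0333)·3.351852 − (-0.0768/3.4113)·3.199205 = 0.100408
denominator = 1 − 3.351852 = -2.351852
p = 0.100408 / -2.351852 = -0.0427

p = -0.0427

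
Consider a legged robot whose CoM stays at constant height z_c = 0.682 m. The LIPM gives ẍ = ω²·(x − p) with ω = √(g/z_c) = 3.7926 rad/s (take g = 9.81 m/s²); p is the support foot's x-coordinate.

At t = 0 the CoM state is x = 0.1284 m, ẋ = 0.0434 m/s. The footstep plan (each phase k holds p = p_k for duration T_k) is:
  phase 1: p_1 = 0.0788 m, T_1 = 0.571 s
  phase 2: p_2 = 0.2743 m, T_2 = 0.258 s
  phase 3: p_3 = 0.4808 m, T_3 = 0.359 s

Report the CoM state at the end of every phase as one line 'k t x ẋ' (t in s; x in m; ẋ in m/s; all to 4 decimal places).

1 0.5710 0.3471 1.0011
2 0.8290 0.6864 1.8353
3 1.1880 1.7904 5.2372

phase 1: p=0.0788, T=0.571, ωT=2.165575, cosh=4.417147, sinh=4.302463; start (x,ẋ)=(0.128400, 0.043400) → end (x,ẋ)=(0.347125, 1.001053)
phase 2: p=0.2743, T=0.258, ωT=0.978491, cosh=1.518158, sinh=1.142280; start (x,ẋ)=(0.347125, 1.001053) → end (x,ẋ)=(0.686364, 1.835251)
phase 3: p=0.4808, T=0.359, ωT=1.361543, cosh=2.079238, sinh=1.822973; start (x,ẋ)=(0.686364, 1.835251) → end (x,ẋ)=(1.790358, 5.237151)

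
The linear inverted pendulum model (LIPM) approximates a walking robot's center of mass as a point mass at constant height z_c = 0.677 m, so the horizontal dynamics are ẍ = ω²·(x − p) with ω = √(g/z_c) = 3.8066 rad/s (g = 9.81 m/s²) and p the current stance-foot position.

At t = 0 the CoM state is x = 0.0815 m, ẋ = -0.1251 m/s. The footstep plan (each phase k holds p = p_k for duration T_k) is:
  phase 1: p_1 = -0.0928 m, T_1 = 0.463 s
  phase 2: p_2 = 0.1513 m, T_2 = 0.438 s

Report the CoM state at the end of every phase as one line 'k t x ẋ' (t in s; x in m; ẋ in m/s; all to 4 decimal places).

phase 1: p=-0.0928, T=0.463, ωT=1.762456, cosh=2.999176, sinh=2.827553; start (x,ẋ)=(0.081500, -0.125100) → end (x,ẋ)=(0.337032, 1.500857)
phase 2: p=0.1513, T=0.438, ωT=1.667291, cosh=2.743277, sinh=2.554519; start (x,ẋ)=(0.337032, 1.500857) → end (x,ẋ)=(1.668003, 5.923328)

1 0.4630 0.3370 1.5009
2 0.9010 1.6680 5.9233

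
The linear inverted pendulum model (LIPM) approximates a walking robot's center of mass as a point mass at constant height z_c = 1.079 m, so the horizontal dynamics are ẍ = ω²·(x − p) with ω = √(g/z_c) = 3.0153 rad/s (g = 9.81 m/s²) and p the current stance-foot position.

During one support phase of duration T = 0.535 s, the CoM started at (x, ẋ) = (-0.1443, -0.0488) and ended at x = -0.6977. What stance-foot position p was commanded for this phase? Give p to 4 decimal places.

p = 0.1754

ωT = 3.0153·0.535 = 1.613185; cosh(ωT) = 2.609012, sinh(ωT) = 2.409761
x(T) = p + (x₀−p)·cosh(ωT) + (ẋ₀/ω)·sinh(ωT) ⇒ p·(1 − cosh) = x(T) − x₀·cosh − (ẋ₀/ω)·sinh
numerator   = -0.6977 − (-0.1443)·2.609012 − (-0.0488/3.0153)·2.409761 = -0.282220
denominator = 1 − 2.609012 = -1.609012
p = -0.282220 / -1.609012 = 0.1754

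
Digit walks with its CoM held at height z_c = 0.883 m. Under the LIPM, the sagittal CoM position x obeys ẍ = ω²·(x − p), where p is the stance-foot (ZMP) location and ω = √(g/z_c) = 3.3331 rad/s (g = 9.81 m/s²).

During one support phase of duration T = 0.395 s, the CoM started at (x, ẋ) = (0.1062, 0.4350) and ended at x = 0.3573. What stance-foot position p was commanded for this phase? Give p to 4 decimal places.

p = 0.0810

ωT = 3.3331·0.395 = 1.316574; cosh(ωT) = 1.999336, sinh(ωT) = 1.731284
x(T) = p + (x₀−p)·cosh(ωT) + (ẋ₀/ω)·sinh(ωT) ⇒ p·(1 − cosh) = x(T) − x₀·cosh − (ẋ₀/ω)·sinh
numerator   = 0.3573 − (0.1062)·1.999336 − (0.4350/3.3331)·1.731284 = -0.080978
denominator = 1 − 1.999336 = -0.999336
p = -0.080978 / -0.999336 = 0.0810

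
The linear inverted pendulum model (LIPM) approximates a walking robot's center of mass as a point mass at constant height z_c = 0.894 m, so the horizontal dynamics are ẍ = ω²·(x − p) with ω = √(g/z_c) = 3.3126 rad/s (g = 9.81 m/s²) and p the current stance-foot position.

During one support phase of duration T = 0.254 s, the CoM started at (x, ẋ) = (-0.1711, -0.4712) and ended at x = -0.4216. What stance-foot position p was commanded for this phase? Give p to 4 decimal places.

ωT = 3.3126·0.254 = 0.841400; cosh(ωT) = 1.375360, sinh(ωT) = 0.944253
x(T) = p + (x₀−p)·cosh(ωT) + (ẋ₀/ω)·sinh(ωT) ⇒ p·(1 − cosh) = x(T) − x₀·cosh − (ẋ₀/ω)·sinh
numerator   = -0.4216 − (-0.1711)·1.375360 − (-0.4712/3.3126)·0.944253 = -0.051961
denominator = 1 − 1.375360 = -0.375360
p = -0.051961 / -0.375360 = 0.1384

p = 0.1384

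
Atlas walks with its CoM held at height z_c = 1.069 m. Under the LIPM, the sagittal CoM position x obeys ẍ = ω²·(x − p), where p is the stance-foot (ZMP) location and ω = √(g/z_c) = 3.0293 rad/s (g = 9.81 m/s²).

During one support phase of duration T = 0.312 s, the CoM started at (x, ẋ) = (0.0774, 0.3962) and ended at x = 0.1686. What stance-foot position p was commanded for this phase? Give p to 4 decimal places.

p = 0.1848

ωT = 3.0293·0.312 = 0.945142; cosh(ωT) = 1.480901, sinh(ωT) = 1.092277
x(T) = p + (x₀−p)·cosh(ωT) + (ẋ₀/ω)·sinh(ωT) ⇒ p·(1 − cosh) = x(T) − x₀·cosh − (ẋ₀/ω)·sinh
numerator   = 0.1686 − (0.0774)·1.480901 − (0.3962/3.0293)·1.092277 = -0.088880
denominator = 1 − 1.480901 = -0.480901
p = -0.088880 / -0.480901 = 0.1848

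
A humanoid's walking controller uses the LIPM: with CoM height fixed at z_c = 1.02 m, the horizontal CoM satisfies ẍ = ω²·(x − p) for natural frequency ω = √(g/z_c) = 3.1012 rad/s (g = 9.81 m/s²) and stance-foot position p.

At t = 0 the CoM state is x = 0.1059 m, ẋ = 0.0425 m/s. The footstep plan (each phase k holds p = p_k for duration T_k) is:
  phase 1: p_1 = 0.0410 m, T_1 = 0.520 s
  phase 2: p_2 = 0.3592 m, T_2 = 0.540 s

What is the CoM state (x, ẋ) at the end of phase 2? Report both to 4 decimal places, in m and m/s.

x = 0.5334, ẋ = 0.7190

phase 1: p=0.0410, T=0.520, ωT=1.612624, cosh=2.607660, sinh=2.408296; start (x,ẋ)=(0.105900, 0.042500) → end (x,ẋ)=(0.243241, 0.595538)
phase 2: p=0.3592, T=0.540, ωT=1.674648, cosh=2.762145, sinh=2.574771; start (x,ẋ)=(0.243241, 0.595538) → end (x,ẋ)=(0.533351, 0.719047)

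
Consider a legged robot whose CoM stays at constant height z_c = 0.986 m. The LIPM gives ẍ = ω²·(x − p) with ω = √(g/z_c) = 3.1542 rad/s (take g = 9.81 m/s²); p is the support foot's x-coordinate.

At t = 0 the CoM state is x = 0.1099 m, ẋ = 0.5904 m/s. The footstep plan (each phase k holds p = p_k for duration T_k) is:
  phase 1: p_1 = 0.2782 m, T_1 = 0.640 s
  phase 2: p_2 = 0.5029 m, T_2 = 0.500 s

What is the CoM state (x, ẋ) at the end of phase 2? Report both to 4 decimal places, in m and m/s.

phase 1: p=0.2782, T=0.640, ωT=2.018688, cosh=3.830635, sinh=3.697806; start (x,ẋ)=(0.109900, 0.590400) → end (x,ẋ)=(0.325656, 0.298620)
phase 2: p=0.5029, T=0.500, ωT=1.577100, cosh=2.523735, sinh=2.317162; start (x,ẋ)=(0.325656, 0.298620) → end (x,ẋ)=(0.274957, -0.541804)

x = 0.2750, ẋ = -0.5418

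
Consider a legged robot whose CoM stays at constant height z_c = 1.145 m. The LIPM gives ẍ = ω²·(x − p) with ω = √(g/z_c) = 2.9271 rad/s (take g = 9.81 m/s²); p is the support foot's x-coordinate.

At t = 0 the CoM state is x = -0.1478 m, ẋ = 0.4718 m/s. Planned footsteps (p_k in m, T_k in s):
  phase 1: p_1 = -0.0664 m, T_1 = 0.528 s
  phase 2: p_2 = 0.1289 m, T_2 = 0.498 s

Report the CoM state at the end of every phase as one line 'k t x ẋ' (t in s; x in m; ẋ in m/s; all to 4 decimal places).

1 0.5280 0.0948 0.6234
2 1.0260 0.4845 1.2091

phase 1: p=-0.0664, T=0.528, ωT=1.545509, cosh=2.451780, sinh=2.238577; start (x,ẋ)=(-0.147800, 0.471800) → end (x,ẋ)=(0.094847, 0.623373)
phase 2: p=0.1289, T=0.498, ωT=1.457696, cosh=2.264411, sinh=2.031639; start (x,ẋ)=(0.094847, 0.623373) → end (x,ẋ)=(0.484459, 1.209064)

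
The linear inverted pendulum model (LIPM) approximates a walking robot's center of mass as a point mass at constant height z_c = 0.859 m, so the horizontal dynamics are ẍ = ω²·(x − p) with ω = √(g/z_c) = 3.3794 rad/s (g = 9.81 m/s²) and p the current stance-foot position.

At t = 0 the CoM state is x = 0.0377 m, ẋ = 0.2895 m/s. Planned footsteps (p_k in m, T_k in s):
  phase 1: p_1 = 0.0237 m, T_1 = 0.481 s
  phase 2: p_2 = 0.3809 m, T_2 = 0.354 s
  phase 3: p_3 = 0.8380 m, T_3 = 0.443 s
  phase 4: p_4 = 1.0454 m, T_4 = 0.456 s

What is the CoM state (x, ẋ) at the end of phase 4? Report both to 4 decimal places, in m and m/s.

x = 0.9053, ẋ = -0.2312

phase 1: p=0.0237, T=0.481, ωT=1.625491, cosh=2.638865, sinh=2.442050; start (x,ẋ)=(0.037700, 0.289500) → end (x,ẋ)=(0.269845, 0.879489)
phase 2: p=0.3809, T=0.354, ωT=1.196308, cosh=1.805094, sinh=1.502786; start (x,ẋ)=(0.269845, 0.879489) → end (x,ẋ)=(0.571535, 1.023566)
phase 3: p=0.8380, T=0.443, ωT=1.497074, cosh=2.346190, sinh=2.122406; start (x,ẋ)=(0.571535, 1.023566) → end (x,ẋ)=(0.855666, 0.490272)
phase 4: p=1.0454, T=0.456, ωT=1.541006, cosh=2.441726, sinh=2.227561; start (x,ẋ)=(0.855666, 0.490272) → end (x,ẋ)=(0.905288, -0.231176)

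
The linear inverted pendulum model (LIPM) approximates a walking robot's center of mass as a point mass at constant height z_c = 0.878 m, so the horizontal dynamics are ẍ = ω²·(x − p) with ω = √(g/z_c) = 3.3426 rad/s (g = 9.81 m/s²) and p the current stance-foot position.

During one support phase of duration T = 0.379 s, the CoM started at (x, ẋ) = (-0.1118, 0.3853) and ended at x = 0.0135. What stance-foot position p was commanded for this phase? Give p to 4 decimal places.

p = -0.0429

ωT = 3.3426·0.379 = 1.266845; cosh(ωT) = 1.915678, sinh(ωT) = 1.633959
x(T) = p + (x₀−p)·cosh(ωT) + (ẋ₀/ω)·sinh(ωT) ⇒ p·(1 − cosh) = x(T) − x₀·cosh − (ẋ₀/ω)·sinh
numerator   = 0.0135 − (-0.1118)·1.915678 − (0.3853/3.3426)·1.633959 = 0.039327
denominator = 1 − 1.915678 = -0.915678
p = 0.039327 / -0.915678 = -0.0429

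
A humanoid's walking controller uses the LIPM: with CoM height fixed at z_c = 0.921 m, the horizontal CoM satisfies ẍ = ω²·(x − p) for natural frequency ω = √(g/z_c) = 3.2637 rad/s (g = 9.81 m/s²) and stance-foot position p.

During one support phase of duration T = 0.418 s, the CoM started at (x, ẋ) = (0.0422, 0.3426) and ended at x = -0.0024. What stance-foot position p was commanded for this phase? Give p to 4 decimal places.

p = 0.2604

ωT = 3.2637·0.418 = 1.364227; cosh(ωT) = 2.084137, sinh(ωT) = 1.828559
x(T) = p + (x₀−p)·cosh(ωT) + (ẋ₀/ω)·sinh(ωT) ⇒ p·(1 − cosh) = x(T) − x₀·cosh − (ẋ₀/ω)·sinh
numerator   = -0.0024 − (0.0422)·2.084137 − (0.3426/3.2637)·1.828559 = -0.282300
denominator = 1 − 2.084137 = -1.084137
p = -0.282300 / -1.084137 = 0.2604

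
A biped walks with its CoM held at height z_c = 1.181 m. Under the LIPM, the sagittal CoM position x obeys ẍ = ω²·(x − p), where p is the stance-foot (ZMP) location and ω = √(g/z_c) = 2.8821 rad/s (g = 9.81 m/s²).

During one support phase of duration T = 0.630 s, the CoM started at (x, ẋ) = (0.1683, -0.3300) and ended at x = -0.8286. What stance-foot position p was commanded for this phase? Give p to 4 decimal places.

p = 0.4721

ωT = 2.8821·0.630 = 1.815723; cosh(ωT) = 3.154119, sinh(ωT) = 2.991399
x(T) = p + (x₀−p)·cosh(ωT) + (ẋ₀/ω)·sinh(ωT) ⇒ p·(1 − cosh) = x(T) − x₀·cosh − (ẋ₀/ω)·sinh
numerator   = -0.8286 − (0.1683)·3.154119 − (-0.3300/2.8821)·2.991399 = -1.016924
denominator = 1 − 3.154119 = -2.154119
p = -1.016924 / -2.154119 = 0.4721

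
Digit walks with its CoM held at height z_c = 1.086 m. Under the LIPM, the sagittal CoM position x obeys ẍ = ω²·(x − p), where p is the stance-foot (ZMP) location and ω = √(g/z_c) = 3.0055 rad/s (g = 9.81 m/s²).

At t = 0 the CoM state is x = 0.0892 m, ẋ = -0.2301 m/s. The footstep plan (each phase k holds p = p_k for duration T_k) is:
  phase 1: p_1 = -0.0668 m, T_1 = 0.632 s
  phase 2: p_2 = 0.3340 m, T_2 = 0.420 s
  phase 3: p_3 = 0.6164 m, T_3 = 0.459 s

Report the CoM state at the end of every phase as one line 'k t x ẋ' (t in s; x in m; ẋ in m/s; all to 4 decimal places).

phase 1: p=-0.0668, T=0.632, ωT=1.899476, cosh=3.416019, sinh=3.266372; start (x,ẋ)=(0.089200, -0.230100) → end (x,ẋ)=(0.216027, 0.745439)
phase 2: p=0.3340, T=0.420, ωT=1.262310, cosh=1.908287, sinh=1.625288; start (x,ẋ)=(0.216027, 0.745439) → end (x,ẋ)=(0.511985, 0.846235)
phase 3: p=0.6164, T=0.459, ωT=1.379525, cosh=2.112355, sinh=1.860657; start (x,ẋ)=(0.511985, 0.846235) → end (x,ẋ)=(0.919729, 1.203639)

1 0.6320 0.2160 0.7454
2 1.0520 0.5120 0.8462
3 1.5110 0.9197 1.2036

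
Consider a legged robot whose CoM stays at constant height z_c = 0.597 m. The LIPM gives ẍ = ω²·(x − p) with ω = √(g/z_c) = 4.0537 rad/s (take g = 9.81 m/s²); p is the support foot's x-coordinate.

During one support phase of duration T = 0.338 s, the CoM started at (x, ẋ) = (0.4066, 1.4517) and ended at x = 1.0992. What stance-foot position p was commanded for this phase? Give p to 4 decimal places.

ωT = 4.0537·0.338 = 1.370151; cosh(ωT) = 2.095006, sinh(ωT) = 1.840937
x(T) = p + (x₀−p)·cosh(ωT) + (ẋ₀/ω)·sinh(ωT) ⇒ p·(1 − cosh) = x(T) − x₀·cosh − (ẋ₀/ω)·sinh
numerator   = 1.0992 − (0.4066)·2.095006 − (1.4517/4.0537)·1.840937 = -0.411901
denominator = 1 − 2.095006 = -1.095006
p = -0.411901 / -1.095006 = 0.3762

p = 0.3762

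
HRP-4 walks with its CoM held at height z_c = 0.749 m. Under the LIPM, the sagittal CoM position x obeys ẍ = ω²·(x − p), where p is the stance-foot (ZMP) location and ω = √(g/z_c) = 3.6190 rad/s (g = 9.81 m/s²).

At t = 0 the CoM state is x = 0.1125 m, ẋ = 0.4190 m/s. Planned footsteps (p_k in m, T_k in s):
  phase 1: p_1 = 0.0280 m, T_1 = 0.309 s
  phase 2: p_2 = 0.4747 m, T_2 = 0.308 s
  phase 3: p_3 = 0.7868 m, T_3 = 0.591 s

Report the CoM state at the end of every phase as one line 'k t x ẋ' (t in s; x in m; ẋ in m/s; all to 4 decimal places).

1 0.3090 0.3293 1.1273
2 0.6170 0.6529 1.1873
3 1.2080 1.5837 3.0808

phase 1: p=0.0280, T=0.309, ωT=1.118271, cosh=1.693202, sinh=1.366358; start (x,ẋ)=(0.112500, 0.419000) → end (x,ẋ)=(0.329270, 1.127291)
phase 2: p=0.4747, T=0.308, ωT=1.114652, cosh=1.688268, sinh=1.360239; start (x,ẋ)=(0.329270, 1.127291) → end (x,ẋ)=(0.652878, 1.187259)
phase 3: p=0.7868, T=0.591, ωT=2.138829, cosh=4.303642, sinh=4.185849; start (x,ẋ)=(0.652878, 1.187259) → end (x,ẋ)=(1.583671, 3.080815)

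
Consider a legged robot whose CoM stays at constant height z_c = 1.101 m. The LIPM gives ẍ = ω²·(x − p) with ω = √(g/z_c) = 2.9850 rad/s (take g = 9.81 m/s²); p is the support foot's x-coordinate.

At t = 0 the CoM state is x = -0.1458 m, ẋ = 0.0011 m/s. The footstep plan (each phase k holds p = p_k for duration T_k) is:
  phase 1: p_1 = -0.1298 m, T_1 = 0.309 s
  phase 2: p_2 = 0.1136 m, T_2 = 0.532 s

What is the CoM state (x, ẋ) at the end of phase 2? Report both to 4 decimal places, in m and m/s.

x = -0.6037, ẋ = -1.9889

phase 1: p=-0.1298, T=0.309, ωT=0.922365, cosh=1.456405, sinh=1.058827; start (x,ẋ)=(-0.145800, 0.001100) → end (x,ẋ)=(-0.152712, -0.048968)
phase 2: p=0.1136, T=0.532, ωT=1.588020, cosh=2.549189, sinh=2.344860; start (x,ẋ)=(-0.152712, -0.048968) → end (x,ẋ)=(-0.603747, -1.988855)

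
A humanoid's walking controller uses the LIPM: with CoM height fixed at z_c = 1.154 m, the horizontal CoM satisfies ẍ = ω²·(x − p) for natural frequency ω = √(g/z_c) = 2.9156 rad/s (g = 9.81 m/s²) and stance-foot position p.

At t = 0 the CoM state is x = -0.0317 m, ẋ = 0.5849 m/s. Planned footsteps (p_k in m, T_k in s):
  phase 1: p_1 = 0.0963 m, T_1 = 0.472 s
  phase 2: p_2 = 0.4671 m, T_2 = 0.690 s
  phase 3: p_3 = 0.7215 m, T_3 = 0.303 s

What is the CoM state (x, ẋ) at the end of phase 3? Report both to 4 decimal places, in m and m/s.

phase 1: p=0.0963, T=0.472, ωT=1.376163, cosh=2.106113, sinh=1.853567; start (x,ẋ)=(-0.031700, 0.584900) → end (x,ẋ)=(0.198563, 0.540120)
phase 2: p=0.4671, T=0.690, ωT=2.011764, cosh=3.805123, sinh=3.671371; start (x,ẋ)=(0.198563, 0.540120) → end (x,ẋ)=(0.125410, -0.819268)
phase 3: p=0.7215, T=0.303, ωT=0.883427, cosh=1.416270, sinh=1.002906; start (x,ẋ)=(0.125410, -0.819268) → end (x,ẋ)=(-0.404535, -2.903314)

x = -0.4045, ẋ = -2.9033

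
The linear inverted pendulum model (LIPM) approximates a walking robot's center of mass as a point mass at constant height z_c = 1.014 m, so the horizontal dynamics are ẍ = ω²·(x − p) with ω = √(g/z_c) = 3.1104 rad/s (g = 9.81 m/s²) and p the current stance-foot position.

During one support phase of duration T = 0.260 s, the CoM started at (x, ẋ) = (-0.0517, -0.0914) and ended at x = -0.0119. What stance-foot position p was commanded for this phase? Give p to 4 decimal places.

p = -0.2436

ωT = 3.1104·0.260 = 0.808704; cosh(ωT) = 1.345216, sinh(ωT) = 0.899781
x(T) = p + (x₀−p)·cosh(ωT) + (ẋ₀/ω)·sinh(ωT) ⇒ p·(1 − cosh) = x(T) − x₀·cosh − (ẋ₀/ω)·sinh
numerator   = -0.0119 − (-0.0517)·1.345216 − (-0.0914/3.1104)·0.899781 = 0.084088
denominator = 1 − 1.345216 = -0.345216
p = 0.084088 / -0.345216 = -0.2436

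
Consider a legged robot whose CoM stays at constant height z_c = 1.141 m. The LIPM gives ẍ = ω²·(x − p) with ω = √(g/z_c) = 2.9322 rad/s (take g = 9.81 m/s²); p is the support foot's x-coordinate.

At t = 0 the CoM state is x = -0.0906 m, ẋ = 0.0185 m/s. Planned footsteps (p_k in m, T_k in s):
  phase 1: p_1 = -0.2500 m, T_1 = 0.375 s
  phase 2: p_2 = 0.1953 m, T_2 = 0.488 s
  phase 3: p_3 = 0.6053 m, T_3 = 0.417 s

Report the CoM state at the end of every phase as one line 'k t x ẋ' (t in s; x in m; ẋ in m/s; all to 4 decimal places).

1 0.3750 0.0243 0.6548
2 0.8630 0.2575 0.4590
3 1.2800 0.2063 -0.7345

phase 1: p=-0.2500, T=0.375, ωT=1.099575, cosh=1.667951, sinh=1.334938; start (x,ẋ)=(-0.090600, 0.018500) → end (x,ẋ)=(0.024294, 0.654798)
phase 2: p=0.1953, T=0.488, ωT=1.430914, cosh=2.210804, sinh=1.971714; start (x,ẋ)=(0.024294, 0.654798) → end (x,ẋ)=(0.257548, 0.458964)
phase 3: p=0.6053, T=0.417, ωT=1.222727, cosh=1.845432, sinh=1.551006; start (x,ẋ)=(0.257548, 0.458964) → end (x,ẋ)=(0.206319, -0.734541)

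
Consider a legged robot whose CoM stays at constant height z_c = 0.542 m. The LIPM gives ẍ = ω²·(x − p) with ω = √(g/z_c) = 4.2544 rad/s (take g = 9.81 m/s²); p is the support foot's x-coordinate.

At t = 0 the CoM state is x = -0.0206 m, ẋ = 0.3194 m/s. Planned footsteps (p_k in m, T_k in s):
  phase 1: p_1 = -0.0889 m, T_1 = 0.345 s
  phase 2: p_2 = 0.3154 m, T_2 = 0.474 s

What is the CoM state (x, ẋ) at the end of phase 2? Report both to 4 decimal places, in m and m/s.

phase 1: p=-0.0889, T=0.345, ωT=1.467768, cosh=2.284989, sinh=2.054550; start (x,ẋ)=(-0.020600, 0.319400) → end (x,ẋ)=(0.221410, 1.326827)
phase 2: p=0.3154, T=0.474, ωT=2.016586, cosh=3.822870, sinh=3.689760; start (x,ẋ)=(0.221410, 1.326827) → end (x,ẋ)=(1.106822, 3.596867)

x = 1.1068, ẋ = 3.5969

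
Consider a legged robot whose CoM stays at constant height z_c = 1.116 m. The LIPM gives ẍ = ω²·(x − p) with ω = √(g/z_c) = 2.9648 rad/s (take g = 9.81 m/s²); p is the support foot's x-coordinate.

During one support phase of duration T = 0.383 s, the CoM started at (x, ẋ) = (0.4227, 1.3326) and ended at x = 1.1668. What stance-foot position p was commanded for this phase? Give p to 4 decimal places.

ωT = 2.9648·0.383 = 1.135518; cosh(ωT) = 1.717021, sinh(ωT) = 1.395766
x(T) = p + (x₀−p)·cosh(ωT) + (ẋ₀/ω)·sinh(ωT) ⇒ p·(1 − cosh) = x(T) − x₀·cosh − (ẋ₀/ω)·sinh
numerator   = 1.1668 − (0.4227)·1.717021 − (1.3326/2.9648)·1.395766 = -0.186345
denominator = 1 − 1.717021 = -0.717021
p = -0.186345 / -0.717021 = 0.2599

p = 0.2599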